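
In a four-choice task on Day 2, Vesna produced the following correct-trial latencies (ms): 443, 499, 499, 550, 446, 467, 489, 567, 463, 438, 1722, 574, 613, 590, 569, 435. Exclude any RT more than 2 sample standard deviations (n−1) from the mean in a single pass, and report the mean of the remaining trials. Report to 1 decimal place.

509.5 ms

n = 16, ΣRT = 9364, M = 585.250
Σ(x−M)² = 1431913.00; s = √(1431913.00/15) = 308.967
Cutoffs: 585.250 ± 2·308.967 → [-32.7, 1203.2]
Outside: 1722 → excluded.
Retained (n=15): Σ = 7642, mean = 7642/15 = 509.467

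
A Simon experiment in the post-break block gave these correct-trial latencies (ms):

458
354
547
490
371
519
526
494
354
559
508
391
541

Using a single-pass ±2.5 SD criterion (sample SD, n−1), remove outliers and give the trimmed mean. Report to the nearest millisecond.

470 ms

n = 13, ΣRT = 6112, M = 470.154
Σ(x−M)² = 69945.69; s = √(69945.69/12) = 76.347
Cutoffs: 470.154 ± 2.5·76.347 → [279.3, 661.0]
No RTs fall outside the cutoffs; all 13 retained. Mean = 6112/13 = 470.154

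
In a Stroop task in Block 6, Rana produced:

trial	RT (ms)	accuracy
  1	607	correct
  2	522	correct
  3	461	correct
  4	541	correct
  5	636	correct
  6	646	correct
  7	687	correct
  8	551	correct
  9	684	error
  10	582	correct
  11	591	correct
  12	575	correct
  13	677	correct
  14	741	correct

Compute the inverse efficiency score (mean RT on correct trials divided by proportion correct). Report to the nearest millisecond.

Correct trials (n=13): 607, 522, 461, 541, 636, 646, 687, 551, 582, 591, 575, 677, 741
Mean correct RT = 7817/13 = 601.3077 ms
Proportion correct = 13/14
IES = 601.3077 / (13/14) = 647.562 ms

648 ms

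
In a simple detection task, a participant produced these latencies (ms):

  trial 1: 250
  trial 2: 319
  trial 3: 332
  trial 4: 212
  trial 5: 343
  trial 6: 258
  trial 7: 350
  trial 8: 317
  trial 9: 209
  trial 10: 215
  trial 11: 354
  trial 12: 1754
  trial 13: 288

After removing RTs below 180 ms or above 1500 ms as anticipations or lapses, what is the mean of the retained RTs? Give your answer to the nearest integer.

Excluded: 1754
Retained (n=12): Σ = 3447
Mean = 3447/12 = 287.2500

287 ms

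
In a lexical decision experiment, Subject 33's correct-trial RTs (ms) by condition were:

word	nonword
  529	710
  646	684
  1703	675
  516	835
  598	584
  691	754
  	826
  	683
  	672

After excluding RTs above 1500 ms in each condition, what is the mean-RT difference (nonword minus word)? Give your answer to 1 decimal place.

117.7 ms

word: exclude 1703
M(word) = 2980/5 = 596.000
M(nonword) = 6423/9 = 713.667
Difference = 713.667 − 596.000 = 117.667 ms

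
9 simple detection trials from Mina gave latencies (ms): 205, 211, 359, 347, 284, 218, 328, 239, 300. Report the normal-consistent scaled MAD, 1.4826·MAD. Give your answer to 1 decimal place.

Sorted: 205, 211, 218, 239, 284, 300, 328, 347, 359 → median = 284
|x − 284| sorted: 0, 16, 44, 45, 63, 66, 73, 75, 79 → MAD = 63
Robust SD ≈ 1.4826 × 63 = 93.404

93.4 ms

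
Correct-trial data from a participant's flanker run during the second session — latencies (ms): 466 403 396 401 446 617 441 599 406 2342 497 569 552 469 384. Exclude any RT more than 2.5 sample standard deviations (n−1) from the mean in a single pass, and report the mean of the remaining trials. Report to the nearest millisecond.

475 ms

n = 15, ΣRT = 8988, M = 599.200
Σ(x−M)² = 3337150.40; s = √(3337150.40/14) = 488.229
Cutoffs: 599.200 ± 2.5·488.229 → [-621.4, 1819.8]
Outside: 2342 → excluded.
Retained (n=14): Σ = 6646, mean = 6646/14 = 474.714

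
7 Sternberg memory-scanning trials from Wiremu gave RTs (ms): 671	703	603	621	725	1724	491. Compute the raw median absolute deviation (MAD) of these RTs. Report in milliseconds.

Sorted: 491, 603, 621, 671, 703, 725, 1724 → median = 671
|x − 671|: 0, 32, 68, 50, 54, 1053, 180
Sorted deviations: 0, 32, 50, 54, 68, 180, 1053 → MAD = 54

54 ms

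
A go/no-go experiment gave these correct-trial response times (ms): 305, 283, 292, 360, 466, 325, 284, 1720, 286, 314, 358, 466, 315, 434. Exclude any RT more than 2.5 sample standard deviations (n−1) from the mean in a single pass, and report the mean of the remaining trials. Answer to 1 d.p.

345.2 ms

n = 14, ΣRT = 6208, M = 443.429
Σ(x−M)² = 1810303.43; s = √(1810303.43/13) = 373.168
Cutoffs: 443.429 ± 2.5·373.168 → [-489.5, 1376.3]
Outside: 1720 → excluded.
Retained (n=13): Σ = 4488, mean = 4488/13 = 345.231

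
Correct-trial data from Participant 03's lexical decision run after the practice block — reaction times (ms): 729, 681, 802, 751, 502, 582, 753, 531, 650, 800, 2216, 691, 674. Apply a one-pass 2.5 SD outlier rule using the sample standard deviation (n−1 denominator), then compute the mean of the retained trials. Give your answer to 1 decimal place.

678.8 ms

n = 13, ΣRT = 10362, M = 797.077
Σ(x−M)² = 2287706.92; s = √(2287706.92/12) = 436.626
Cutoffs: 797.077 ± 2.5·436.626 → [-294.5, 1888.6]
Outside: 2216 → excluded.
Retained (n=12): Σ = 8146, mean = 8146/12 = 678.833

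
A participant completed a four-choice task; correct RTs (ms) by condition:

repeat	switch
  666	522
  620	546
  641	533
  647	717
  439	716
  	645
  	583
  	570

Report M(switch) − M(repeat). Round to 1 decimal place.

1.4 ms

M(repeat) = 3013/5 = 602.600
M(switch) = 4832/8 = 604.000
Difference = 604.000 − 602.600 = 1.400 ms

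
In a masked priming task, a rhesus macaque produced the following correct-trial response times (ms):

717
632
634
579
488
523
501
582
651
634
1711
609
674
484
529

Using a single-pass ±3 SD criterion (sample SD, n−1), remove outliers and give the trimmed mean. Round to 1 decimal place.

588.4 ms

n = 15, ΣRT = 9948, M = 663.200
Σ(x−M)² = 1247126.40; s = √(1247126.40/14) = 298.463
Cutoffs: 663.200 ± 3·298.463 → [-232.2, 1558.6]
Outside: 1711 → excluded.
Retained (n=14): Σ = 8237, mean = 8237/14 = 588.357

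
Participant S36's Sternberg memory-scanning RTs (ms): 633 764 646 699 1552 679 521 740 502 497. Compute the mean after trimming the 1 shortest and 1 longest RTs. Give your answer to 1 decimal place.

Sorted: 497, 502, 521, 633, 646, 679, 699, 740, 764, 1552
Drop lowest 1 (497) and highest 1 (1552)
Remaining (n=8): Σ = 5184, mean = 5184/8 = 648.000

648.0 ms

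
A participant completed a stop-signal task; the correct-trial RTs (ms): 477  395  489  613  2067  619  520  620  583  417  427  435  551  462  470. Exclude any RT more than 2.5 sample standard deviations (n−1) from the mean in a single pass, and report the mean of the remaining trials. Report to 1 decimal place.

505.6 ms

n = 15, ΣRT = 9145, M = 609.667
Σ(x−M)² = 2356769.33; s = √(2356769.33/14) = 410.293
Cutoffs: 609.667 ± 2.5·410.293 → [-416.1, 1635.4]
Outside: 2067 → excluded.
Retained (n=14): Σ = 7078, mean = 7078/14 = 505.571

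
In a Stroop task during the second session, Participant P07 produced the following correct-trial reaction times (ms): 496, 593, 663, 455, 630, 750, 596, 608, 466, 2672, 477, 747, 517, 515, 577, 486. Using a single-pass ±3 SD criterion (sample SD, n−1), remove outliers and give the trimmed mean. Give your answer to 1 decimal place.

571.7 ms

n = 16, ΣRT = 11248, M = 703.000
Σ(x−M)² = 4265112.00; s = √(4265112.00/15) = 533.236
Cutoffs: 703.000 ± 3·533.236 → [-896.7, 2302.7]
Outside: 2672 → excluded.
Retained (n=15): Σ = 8576, mean = 8576/15 = 571.733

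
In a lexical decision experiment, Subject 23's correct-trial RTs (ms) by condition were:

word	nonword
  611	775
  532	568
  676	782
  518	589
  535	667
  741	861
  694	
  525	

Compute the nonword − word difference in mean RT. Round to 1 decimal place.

103.0 ms

M(word) = 4832/8 = 604.000
M(nonword) = 4242/6 = 707.000
Difference = 707.000 − 604.000 = 103.000 ms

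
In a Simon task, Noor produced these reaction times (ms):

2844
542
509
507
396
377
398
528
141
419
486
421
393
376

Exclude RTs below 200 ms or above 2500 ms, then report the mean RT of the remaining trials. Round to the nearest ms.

Excluded: 141, 2844
Retained (n=12): Σ = 5352
Mean = 5352/12 = 446.0000

446 ms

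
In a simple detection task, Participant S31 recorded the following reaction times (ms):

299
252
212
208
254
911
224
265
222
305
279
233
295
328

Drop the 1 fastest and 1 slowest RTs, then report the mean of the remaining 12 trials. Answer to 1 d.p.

Sorted: 208, 212, 222, 224, 233, 252, 254, 265, 279, 295, 299, 305, 328, 911
Drop lowest 1 (208) and highest 1 (911)
Remaining (n=12): Σ = 3168, mean = 3168/12 = 264.000

264.0 ms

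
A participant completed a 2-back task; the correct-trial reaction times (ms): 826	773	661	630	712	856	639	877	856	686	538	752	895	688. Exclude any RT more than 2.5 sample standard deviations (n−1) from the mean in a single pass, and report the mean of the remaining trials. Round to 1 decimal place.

n = 14, ΣRT = 10389, M = 742.071
Σ(x−M)² = 154024.93; s = √(154024.93/13) = 108.849
Cutoffs: 742.071 ± 2.5·108.849 → [469.9, 1014.2]
No RTs fall outside the cutoffs; all 14 retained. Mean = 10389/14 = 742.071

742.1 ms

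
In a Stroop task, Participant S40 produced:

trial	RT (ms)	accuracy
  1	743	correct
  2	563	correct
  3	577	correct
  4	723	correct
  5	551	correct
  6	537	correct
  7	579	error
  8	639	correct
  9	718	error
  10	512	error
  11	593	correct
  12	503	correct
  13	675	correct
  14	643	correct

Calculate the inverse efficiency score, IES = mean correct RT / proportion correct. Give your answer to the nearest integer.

781 ms

Correct trials (n=11): 743, 563, 577, 723, 551, 537, 639, 593, 503, 675, 643
Mean correct RT = 6747/11 = 613.3636 ms
Proportion correct = 11/14
IES = 613.3636 / (11/14) = 780.645 ms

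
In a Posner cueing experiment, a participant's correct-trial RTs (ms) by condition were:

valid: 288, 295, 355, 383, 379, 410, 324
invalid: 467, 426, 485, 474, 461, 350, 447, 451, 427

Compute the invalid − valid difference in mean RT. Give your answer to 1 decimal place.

M(valid) = 2434/7 = 347.714
M(invalid) = 3988/9 = 443.111
Difference = 443.111 − 347.714 = 95.397 ms

95.4 ms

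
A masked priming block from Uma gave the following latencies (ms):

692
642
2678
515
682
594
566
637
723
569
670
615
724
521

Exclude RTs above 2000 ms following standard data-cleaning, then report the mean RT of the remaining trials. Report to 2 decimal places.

Excluded: 2678
Retained (n=13): Σ = 8150
Mean = 8150/13 = 626.9231

626.92 ms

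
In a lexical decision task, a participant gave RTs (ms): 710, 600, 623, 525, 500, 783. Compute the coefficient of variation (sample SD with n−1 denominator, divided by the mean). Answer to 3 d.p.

0.173

n = 6, Σ = 3741, M = 623.5000
Σ(x−M)² = 58429.500; s = √(58429.500/5) = 108.1013
CV = 108.1013 / 623.5000 = 0.17338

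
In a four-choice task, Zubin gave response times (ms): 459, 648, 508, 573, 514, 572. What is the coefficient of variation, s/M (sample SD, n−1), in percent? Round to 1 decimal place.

n = 6, Σ = 3274, M = 545.6667
Σ(x−M)² = 21845.333; s = √(21845.333/5) = 66.0989
CV = 66.0989 / 545.6667 = 0.12113 = 12.113%

12.1%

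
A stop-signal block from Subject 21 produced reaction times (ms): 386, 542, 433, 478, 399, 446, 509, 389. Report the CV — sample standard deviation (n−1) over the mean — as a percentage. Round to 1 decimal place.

12.9%

n = 8, Σ = 3582, M = 447.7500
Σ(x−M)² = 23411.500; s = √(23411.500/7) = 57.8317
CV = 57.8317 / 447.7500 = 0.12916 = 12.916%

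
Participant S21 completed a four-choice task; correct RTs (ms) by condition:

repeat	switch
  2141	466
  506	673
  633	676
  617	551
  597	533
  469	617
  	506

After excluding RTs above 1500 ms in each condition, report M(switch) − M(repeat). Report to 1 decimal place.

repeat: exclude 2141
M(repeat) = 2822/5 = 564.400
M(switch) = 4022/7 = 574.571
Difference = 574.571 − 564.400 = 10.171 ms

10.2 ms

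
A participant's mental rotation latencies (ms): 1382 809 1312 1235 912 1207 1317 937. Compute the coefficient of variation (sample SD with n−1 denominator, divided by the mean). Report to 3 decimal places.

n = 8, Σ = 9111, M = 1138.8750
Σ(x−M)² = 335734.875; s = √(335734.875/7) = 219.0026
CV = 219.0026 / 1138.8750 = 0.19230

0.192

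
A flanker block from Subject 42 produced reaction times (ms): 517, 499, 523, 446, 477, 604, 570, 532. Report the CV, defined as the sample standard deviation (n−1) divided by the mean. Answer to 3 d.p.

0.096

n = 8, Σ = 4168, M = 521.0000
Σ(x−M)² = 17476.000; s = √(17476.000/7) = 49.9657
CV = 49.9657 / 521.0000 = 0.09590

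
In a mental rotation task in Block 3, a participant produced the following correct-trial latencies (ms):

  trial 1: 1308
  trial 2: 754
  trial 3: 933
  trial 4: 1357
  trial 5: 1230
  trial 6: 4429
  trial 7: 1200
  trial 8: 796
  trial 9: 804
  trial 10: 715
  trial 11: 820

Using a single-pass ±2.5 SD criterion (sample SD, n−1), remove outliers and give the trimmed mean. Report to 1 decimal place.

991.7 ms

n = 11, ΣRT = 14346, M = 1304.182
Σ(x−M)² = 11314123.64; s = √(11314123.64/10) = 1063.679
Cutoffs: 1304.182 ± 2.5·1063.679 → [-1355.0, 3963.4]
Outside: 4429 → excluded.
Retained (n=10): Σ = 9917, mean = 9917/10 = 991.700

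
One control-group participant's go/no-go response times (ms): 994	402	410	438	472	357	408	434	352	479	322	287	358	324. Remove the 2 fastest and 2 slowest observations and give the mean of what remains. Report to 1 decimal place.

395.5 ms

Sorted: 287, 322, 324, 352, 357, 358, 402, 408, 410, 434, 438, 472, 479, 994
Drop lowest 2 (287, 322) and highest 2 (479, 994)
Remaining (n=10): Σ = 3955, mean = 3955/10 = 395.500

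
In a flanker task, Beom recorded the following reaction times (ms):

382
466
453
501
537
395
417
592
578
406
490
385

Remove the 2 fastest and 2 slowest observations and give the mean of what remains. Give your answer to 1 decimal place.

458.1 ms

Sorted: 382, 385, 395, 406, 417, 453, 466, 490, 501, 537, 578, 592
Drop lowest 2 (382, 385) and highest 2 (578, 592)
Remaining (n=8): Σ = 3665, mean = 3665/8 = 458.125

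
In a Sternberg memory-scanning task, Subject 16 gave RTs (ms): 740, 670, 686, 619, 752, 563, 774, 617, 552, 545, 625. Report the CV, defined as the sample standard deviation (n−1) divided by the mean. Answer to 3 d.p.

0.126

n = 11, Σ = 7143, M = 649.3636
Σ(x−M)² = 66444.545; s = √(66444.545/10) = 81.5135
CV = 81.5135 / 649.3636 = 0.12553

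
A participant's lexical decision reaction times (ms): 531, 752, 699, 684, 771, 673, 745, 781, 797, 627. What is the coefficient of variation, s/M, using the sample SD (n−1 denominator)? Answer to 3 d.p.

0.116

n = 10, Σ = 7060, M = 706.0000
Σ(x−M)² = 60256.000; s = √(60256.000/9) = 81.8237
CV = 81.8237 / 706.0000 = 0.11590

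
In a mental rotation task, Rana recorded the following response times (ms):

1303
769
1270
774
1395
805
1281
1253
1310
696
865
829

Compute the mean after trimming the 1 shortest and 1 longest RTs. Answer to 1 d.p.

Sorted: 696, 769, 774, 805, 829, 865, 1253, 1270, 1281, 1303, 1310, 1395
Drop lowest 1 (696) and highest 1 (1395)
Remaining (n=10): Σ = 10459, mean = 10459/10 = 1045.900

1045.9 ms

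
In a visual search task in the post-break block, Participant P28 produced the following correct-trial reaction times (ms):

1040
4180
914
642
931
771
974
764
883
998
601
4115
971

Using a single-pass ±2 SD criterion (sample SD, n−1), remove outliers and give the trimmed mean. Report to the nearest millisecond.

863 ms

n = 13, ΣRT = 17784, M = 1368.000
Σ(x−M)² = 18479582.00; s = √(18479582.00/12) = 1240.953
Cutoffs: 1368.000 ± 2·1240.953 → [-1113.9, 3849.9]
Outside: 4115, 4180 → excluded.
Retained (n=11): Σ = 9489, mean = 9489/11 = 862.636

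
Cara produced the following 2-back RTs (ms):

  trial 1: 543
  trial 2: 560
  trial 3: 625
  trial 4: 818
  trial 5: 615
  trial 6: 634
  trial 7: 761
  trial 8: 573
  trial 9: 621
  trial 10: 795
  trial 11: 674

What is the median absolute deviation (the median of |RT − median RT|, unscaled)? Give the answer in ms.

52 ms

Sorted: 543, 560, 573, 615, 621, 625, 634, 674, 761, 795, 818 → median = 625
|x − 625|: 82, 65, 0, 193, 10, 9, 136, 52, 4, 170, 49
Sorted deviations: 0, 4, 9, 10, 49, 52, 65, 82, 136, 170, 193 → MAD = 52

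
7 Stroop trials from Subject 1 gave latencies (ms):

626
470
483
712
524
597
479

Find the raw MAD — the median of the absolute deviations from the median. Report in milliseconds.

54 ms

Sorted: 470, 479, 483, 524, 597, 626, 712 → median = 524
|x − 524|: 102, 54, 41, 188, 0, 73, 45
Sorted deviations: 0, 41, 45, 54, 73, 102, 188 → MAD = 54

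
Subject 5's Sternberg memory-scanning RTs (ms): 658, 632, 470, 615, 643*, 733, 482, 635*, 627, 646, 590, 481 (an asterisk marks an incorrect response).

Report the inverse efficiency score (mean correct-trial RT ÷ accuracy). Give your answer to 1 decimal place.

Correct trials (n=10): 658, 632, 470, 615, 733, 482, 627, 646, 590, 481
Mean correct RT = 5934/10 = 593.4000 ms
Proportion correct = 10/12
IES = 593.4000 / (10/12) = 712.080 ms

712.1 ms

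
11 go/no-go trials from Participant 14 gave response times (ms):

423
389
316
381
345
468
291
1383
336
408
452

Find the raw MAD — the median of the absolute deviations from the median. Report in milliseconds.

53 ms

Sorted: 291, 316, 336, 345, 381, 389, 408, 423, 452, 468, 1383 → median = 389
|x − 389|: 34, 0, 73, 8, 44, 79, 98, 994, 53, 19, 63
Sorted deviations: 0, 8, 19, 34, 44, 53, 63, 73, 79, 98, 994 → MAD = 53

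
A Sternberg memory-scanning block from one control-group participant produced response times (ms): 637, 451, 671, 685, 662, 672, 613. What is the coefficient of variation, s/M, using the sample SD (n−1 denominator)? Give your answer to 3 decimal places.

0.130

n = 7, Σ = 4391, M = 627.2857
Σ(x−M)² = 39821.429; s = √(39821.429/6) = 81.4672
CV = 81.4672 / 627.2857 = 0.12987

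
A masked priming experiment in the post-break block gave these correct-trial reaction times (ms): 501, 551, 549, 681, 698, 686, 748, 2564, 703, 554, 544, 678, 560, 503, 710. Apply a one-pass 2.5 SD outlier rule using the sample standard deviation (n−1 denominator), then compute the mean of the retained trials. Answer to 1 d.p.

619.0 ms

n = 15, ΣRT = 11230, M = 748.667
Σ(x−M)² = 3631091.33; s = √(3631091.33/14) = 509.278
Cutoffs: 748.667 ± 2.5·509.278 → [-524.5, 2021.9]
Outside: 2564 → excluded.
Retained (n=14): Σ = 8666, mean = 8666/14 = 619.000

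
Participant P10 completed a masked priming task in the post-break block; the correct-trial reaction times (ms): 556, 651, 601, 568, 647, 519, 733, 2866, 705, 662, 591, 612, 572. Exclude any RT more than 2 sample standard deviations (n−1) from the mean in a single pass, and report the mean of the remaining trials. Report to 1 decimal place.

n = 13, ΣRT = 10283, M = 791.000
Σ(x−M)² = 4708402.00; s = √(4708402.00/12) = 626.392
Cutoffs: 791.000 ± 2·626.392 → [-461.8, 2043.8]
Outside: 2866 → excluded.
Retained (n=12): Σ = 7417, mean = 7417/12 = 618.083

618.1 ms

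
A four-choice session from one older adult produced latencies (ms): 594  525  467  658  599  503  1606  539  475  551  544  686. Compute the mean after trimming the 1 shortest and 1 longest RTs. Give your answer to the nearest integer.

Sorted: 467, 475, 503, 525, 539, 544, 551, 594, 599, 658, 686, 1606
Drop lowest 1 (467) and highest 1 (1606)
Remaining (n=10): Σ = 5674, mean = 5674/10 = 567.400

567 ms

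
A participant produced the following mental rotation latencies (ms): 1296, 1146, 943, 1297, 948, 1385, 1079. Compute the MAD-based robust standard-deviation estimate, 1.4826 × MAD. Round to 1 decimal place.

Sorted: 943, 948, 1079, 1146, 1296, 1297, 1385 → median = 1146
|x − 1146| sorted: 0, 67, 150, 151, 198, 203, 239 → MAD = 151
Robust SD ≈ 1.4826 × 151 = 223.873

223.9 ms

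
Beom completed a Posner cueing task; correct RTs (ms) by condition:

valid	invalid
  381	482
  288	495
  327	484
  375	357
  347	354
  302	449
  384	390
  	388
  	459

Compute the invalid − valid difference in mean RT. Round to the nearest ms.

85 ms

M(valid) = 2404/7 = 343.429
M(invalid) = 3858/9 = 428.667
Difference = 428.667 − 343.429 = 85.238 ms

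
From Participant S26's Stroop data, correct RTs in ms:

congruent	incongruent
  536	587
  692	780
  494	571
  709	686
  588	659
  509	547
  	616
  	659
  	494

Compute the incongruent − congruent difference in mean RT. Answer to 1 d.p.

34.1 ms

M(congruent) = 3528/6 = 588.000
M(incongruent) = 5599/9 = 622.111
Difference = 622.111 − 588.000 = 34.111 ms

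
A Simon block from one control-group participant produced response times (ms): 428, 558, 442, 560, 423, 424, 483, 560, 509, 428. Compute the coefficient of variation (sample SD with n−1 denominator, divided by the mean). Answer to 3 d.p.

n = 10, Σ = 4815, M = 481.5000
Σ(x−M)² = 32948.500; s = √(32948.500/9) = 60.5057
CV = 60.5057 / 481.5000 = 0.12566

0.126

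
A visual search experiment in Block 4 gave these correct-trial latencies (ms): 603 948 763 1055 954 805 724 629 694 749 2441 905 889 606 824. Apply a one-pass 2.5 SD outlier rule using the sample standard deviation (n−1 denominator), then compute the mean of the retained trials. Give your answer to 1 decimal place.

n = 15, ΣRT = 13589, M = 905.933
Σ(x−M)² = 2781412.93; s = √(2781412.93/14) = 445.727
Cutoffs: 905.933 ± 2.5·445.727 → [-208.4, 2020.3]
Outside: 2441 → excluded.
Retained (n=14): Σ = 11148, mean = 11148/14 = 796.286

796.3 ms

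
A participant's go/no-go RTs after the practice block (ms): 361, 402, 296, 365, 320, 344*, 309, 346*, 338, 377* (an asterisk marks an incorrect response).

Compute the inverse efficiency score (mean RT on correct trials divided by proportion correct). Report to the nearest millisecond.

488 ms

Correct trials (n=7): 361, 402, 296, 365, 320, 309, 338
Mean correct RT = 2391/7 = 341.5714 ms
Proportion correct = 7/10
IES = 341.5714 / (7/10) = 487.959 ms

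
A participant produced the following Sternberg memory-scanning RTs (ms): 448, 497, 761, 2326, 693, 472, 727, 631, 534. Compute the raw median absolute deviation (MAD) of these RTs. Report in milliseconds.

Sorted: 448, 472, 497, 534, 631, 693, 727, 761, 2326 → median = 631
|x − 631|: 183, 134, 130, 1695, 62, 159, 96, 0, 97
Sorted deviations: 0, 62, 96, 97, 130, 134, 159, 183, 1695 → MAD = 130

130 ms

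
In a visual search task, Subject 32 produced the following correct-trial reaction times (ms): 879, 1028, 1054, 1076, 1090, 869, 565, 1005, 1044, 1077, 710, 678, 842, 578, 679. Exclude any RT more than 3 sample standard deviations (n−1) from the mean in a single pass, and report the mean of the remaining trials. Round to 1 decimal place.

878.3 ms

n = 15, ΣRT = 13174, M = 878.267
Σ(x−M)² = 518080.93; s = √(518080.93/14) = 192.369
Cutoffs: 878.267 ± 3·192.369 → [301.2, 1455.4]
No RTs fall outside the cutoffs; all 15 retained. Mean = 13174/15 = 878.267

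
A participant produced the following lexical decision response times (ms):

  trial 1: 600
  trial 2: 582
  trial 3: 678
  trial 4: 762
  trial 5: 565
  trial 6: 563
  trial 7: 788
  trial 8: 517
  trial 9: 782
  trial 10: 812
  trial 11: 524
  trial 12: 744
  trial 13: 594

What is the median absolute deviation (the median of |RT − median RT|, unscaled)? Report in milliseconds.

Sorted: 517, 524, 563, 565, 582, 594, 600, 678, 744, 762, 782, 788, 812 → median = 600
|x − 600|: 0, 18, 78, 162, 35, 37, 188, 83, 182, 212, 76, 144, 6
Sorted deviations: 0, 6, 18, 35, 37, 76, 78, 83, 144, 162, 182, 188, 212 → MAD = 78

78 ms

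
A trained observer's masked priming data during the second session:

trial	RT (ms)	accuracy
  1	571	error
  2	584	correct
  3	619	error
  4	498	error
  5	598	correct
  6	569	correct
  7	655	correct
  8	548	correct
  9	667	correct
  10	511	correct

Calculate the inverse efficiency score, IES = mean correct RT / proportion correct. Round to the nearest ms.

843 ms

Correct trials (n=7): 584, 598, 569, 655, 548, 667, 511
Mean correct RT = 4132/7 = 590.2857 ms
Proportion correct = 7/10
IES = 590.2857 / (7/10) = 843.265 ms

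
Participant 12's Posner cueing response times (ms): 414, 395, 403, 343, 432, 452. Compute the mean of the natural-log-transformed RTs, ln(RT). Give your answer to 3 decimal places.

6.004

ln(RT): 6.0259, 5.9789, 5.9989, 5.8377, 6.0684, 6.1137
Σ ln(RT) = 36.0235
Mean = 36.0235/6 = 6.00392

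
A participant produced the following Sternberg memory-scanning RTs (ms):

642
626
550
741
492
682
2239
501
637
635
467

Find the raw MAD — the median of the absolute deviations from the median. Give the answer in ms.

85 ms

Sorted: 467, 492, 501, 550, 626, 635, 637, 642, 682, 741, 2239 → median = 635
|x − 635|: 7, 9, 85, 106, 143, 47, 1604, 134, 2, 0, 168
Sorted deviations: 0, 2, 7, 9, 47, 85, 106, 134, 143, 168, 1604 → MAD = 85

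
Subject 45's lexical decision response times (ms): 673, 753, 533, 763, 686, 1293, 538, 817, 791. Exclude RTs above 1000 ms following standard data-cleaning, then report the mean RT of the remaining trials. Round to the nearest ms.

694 ms

Excluded: 1293
Retained (n=8): Σ = 5554
Mean = 5554/8 = 694.2500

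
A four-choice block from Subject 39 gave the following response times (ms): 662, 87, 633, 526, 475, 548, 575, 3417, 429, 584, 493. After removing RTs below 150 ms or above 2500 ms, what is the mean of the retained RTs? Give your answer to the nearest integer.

Excluded: 87, 3417
Retained (n=9): Σ = 4925
Mean = 4925/9 = 547.2222

547 ms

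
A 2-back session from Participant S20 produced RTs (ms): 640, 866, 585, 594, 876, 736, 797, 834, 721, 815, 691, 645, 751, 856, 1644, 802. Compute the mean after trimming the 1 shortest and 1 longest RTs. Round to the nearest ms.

Sorted: 585, 594, 640, 645, 691, 721, 736, 751, 797, 802, 815, 834, 856, 866, 876, 1644
Drop lowest 1 (585) and highest 1 (1644)
Remaining (n=14): Σ = 10624, mean = 10624/14 = 758.857

759 ms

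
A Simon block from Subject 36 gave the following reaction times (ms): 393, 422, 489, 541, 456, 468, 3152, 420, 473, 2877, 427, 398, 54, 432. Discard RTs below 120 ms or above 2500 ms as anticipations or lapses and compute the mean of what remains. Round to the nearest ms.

447 ms

Excluded: 54, 2877, 3152
Retained (n=11): Σ = 4919
Mean = 4919/11 = 447.1818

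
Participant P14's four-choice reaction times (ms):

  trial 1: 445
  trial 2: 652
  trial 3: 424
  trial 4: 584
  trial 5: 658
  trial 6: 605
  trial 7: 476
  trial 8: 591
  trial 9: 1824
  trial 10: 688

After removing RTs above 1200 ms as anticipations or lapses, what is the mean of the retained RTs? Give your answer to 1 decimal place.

569.2 ms

Excluded: 1824
Retained (n=9): Σ = 5123
Mean = 5123/9 = 569.2222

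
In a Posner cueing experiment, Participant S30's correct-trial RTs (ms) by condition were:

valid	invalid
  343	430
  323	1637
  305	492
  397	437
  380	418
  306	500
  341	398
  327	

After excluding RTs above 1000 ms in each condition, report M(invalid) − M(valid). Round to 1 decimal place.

105.6 ms

invalid: exclude 1637
M(valid) = 2722/8 = 340.250
M(invalid) = 2675/6 = 445.833
Difference = 445.833 − 340.250 = 105.583 ms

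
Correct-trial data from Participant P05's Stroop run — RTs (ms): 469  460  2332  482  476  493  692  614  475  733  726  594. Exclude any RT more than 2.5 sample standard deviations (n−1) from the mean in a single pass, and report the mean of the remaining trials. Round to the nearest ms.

n = 12, ΣRT = 8546, M = 712.167
Σ(x−M)² = 2984243.67; s = √(2984243.67/11) = 520.860
Cutoffs: 712.167 ± 2.5·520.860 → [-590.0, 2014.3]
Outside: 2332 → excluded.
Retained (n=11): Σ = 6214, mean = 6214/11 = 564.909

565 ms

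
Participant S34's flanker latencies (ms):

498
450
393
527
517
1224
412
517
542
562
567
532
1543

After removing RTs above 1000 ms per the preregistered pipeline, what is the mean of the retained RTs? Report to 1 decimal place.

Excluded: 1224, 1543
Retained (n=11): Σ = 5517
Mean = 5517/11 = 501.5455

501.5 ms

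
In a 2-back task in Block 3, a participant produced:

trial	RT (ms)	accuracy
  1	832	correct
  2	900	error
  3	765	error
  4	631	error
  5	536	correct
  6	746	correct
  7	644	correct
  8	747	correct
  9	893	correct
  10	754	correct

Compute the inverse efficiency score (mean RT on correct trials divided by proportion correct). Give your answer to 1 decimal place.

1051.4 ms

Correct trials (n=7): 832, 536, 746, 644, 747, 893, 754
Mean correct RT = 5152/7 = 736.0000 ms
Proportion correct = 7/10
IES = 736.0000 / (7/10) = 1051.429 ms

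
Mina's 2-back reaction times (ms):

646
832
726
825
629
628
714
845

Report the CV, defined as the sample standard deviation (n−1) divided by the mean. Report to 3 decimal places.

0.127

n = 8, Σ = 5845, M = 730.6250
Σ(x−M)² = 60583.875; s = √(60583.875/7) = 93.0314
CV = 93.0314 / 730.6250 = 0.12733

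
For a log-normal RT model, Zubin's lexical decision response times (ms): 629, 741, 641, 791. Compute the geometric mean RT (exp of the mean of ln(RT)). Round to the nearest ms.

697 ms

ln(RT): 6.4441, 6.6080, 6.4630, 6.6733
Mean ln(RT) = 26.1885/4 = 6.54711
Geometric mean = exp(6.54711) = 697.23 ms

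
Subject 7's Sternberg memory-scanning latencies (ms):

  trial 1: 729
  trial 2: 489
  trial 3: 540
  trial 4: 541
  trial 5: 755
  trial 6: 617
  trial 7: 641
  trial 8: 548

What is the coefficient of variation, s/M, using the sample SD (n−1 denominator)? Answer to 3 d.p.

n = 8, Σ = 4860, M = 607.5000
Σ(x−M)² = 64292.000; s = √(64292.000/7) = 95.8362
CV = 95.8362 / 607.5000 = 0.15776

0.158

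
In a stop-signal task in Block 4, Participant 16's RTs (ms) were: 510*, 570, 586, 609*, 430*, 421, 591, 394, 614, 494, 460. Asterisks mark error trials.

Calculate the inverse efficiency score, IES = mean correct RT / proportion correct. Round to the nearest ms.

710 ms

Correct trials (n=8): 570, 586, 421, 591, 394, 614, 494, 460
Mean correct RT = 4130/8 = 516.2500 ms
Proportion correct = 8/11
IES = 516.2500 / (8/11) = 709.844 ms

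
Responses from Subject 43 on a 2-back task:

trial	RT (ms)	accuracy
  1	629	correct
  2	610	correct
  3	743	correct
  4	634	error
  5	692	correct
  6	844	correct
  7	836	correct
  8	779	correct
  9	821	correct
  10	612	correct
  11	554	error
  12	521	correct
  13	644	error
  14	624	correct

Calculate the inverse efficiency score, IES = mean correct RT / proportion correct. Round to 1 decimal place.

892.2 ms

Correct trials (n=11): 629, 610, 743, 692, 844, 836, 779, 821, 612, 521, 624
Mean correct RT = 7711/11 = 701.0000 ms
Proportion correct = 11/14
IES = 701.0000 / (11/14) = 892.182 ms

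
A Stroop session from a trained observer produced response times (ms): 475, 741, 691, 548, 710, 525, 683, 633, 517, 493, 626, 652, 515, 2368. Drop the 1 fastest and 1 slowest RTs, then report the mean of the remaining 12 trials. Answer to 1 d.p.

611.2 ms

Sorted: 475, 493, 515, 517, 525, 548, 626, 633, 652, 683, 691, 710, 741, 2368
Drop lowest 1 (475) and highest 1 (2368)
Remaining (n=12): Σ = 7334, mean = 7334/12 = 611.167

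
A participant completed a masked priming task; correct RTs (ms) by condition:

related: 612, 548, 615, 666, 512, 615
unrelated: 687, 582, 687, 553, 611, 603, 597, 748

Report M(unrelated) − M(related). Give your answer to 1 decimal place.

M(related) = 3568/6 = 594.667
M(unrelated) = 5068/8 = 633.500
Difference = 633.500 − 594.667 = 38.833 ms

38.8 ms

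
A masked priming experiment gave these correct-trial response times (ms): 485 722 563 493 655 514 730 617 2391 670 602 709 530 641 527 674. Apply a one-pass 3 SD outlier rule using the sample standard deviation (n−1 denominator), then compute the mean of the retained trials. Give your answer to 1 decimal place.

n = 16, ΣRT = 11523, M = 720.188
Σ(x−M)² = 3079268.44; s = √(3079268.44/15) = 453.083
Cutoffs: 720.188 ± 3·453.083 → [-639.1, 2079.4]
Outside: 2391 → excluded.
Retained (n=15): Σ = 9132, mean = 9132/15 = 608.800

608.8 ms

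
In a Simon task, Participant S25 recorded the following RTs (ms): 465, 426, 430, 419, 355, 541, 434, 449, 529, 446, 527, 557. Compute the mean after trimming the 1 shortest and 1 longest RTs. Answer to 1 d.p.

466.6 ms

Sorted: 355, 419, 426, 430, 434, 446, 449, 465, 527, 529, 541, 557
Drop lowest 1 (355) and highest 1 (557)
Remaining (n=10): Σ = 4666, mean = 4666/10 = 466.600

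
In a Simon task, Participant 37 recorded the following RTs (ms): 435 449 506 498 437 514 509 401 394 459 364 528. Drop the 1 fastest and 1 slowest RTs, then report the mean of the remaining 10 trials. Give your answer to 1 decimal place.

460.2 ms

Sorted: 364, 394, 401, 435, 437, 449, 459, 498, 506, 509, 514, 528
Drop lowest 1 (364) and highest 1 (528)
Remaining (n=10): Σ = 4602, mean = 4602/10 = 460.200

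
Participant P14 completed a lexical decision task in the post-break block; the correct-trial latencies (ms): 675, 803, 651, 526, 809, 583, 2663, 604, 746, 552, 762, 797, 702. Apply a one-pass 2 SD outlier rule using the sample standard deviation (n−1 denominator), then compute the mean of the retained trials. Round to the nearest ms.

684 ms

n = 13, ΣRT = 10873, M = 836.385
Σ(x−M)² = 3727533.08; s = √(3727533.08/12) = 557.340
Cutoffs: 836.385 ± 2·557.340 → [-278.3, 1951.1]
Outside: 2663 → excluded.
Retained (n=12): Σ = 8210, mean = 8210/12 = 684.167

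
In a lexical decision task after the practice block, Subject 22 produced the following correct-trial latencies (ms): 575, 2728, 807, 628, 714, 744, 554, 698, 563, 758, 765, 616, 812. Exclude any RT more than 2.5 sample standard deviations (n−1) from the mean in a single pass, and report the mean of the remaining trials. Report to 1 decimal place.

686.2 ms

n = 13, ΣRT = 10962, M = 843.231
Σ(x−M)² = 3947756.31; s = √(3947756.31/12) = 573.568
Cutoffs: 843.231 ± 2.5·573.568 → [-590.7, 2277.1]
Outside: 2728 → excluded.
Retained (n=12): Σ = 8234, mean = 8234/12 = 686.167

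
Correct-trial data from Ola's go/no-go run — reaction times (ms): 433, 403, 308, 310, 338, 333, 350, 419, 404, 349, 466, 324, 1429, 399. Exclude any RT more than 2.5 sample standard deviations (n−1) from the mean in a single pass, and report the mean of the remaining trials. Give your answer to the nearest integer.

n = 14, ΣRT = 6265, M = 447.500
Σ(x−M)² = 1068859.50; s = √(1068859.50/13) = 286.740
Cutoffs: 447.500 ± 2.5·286.740 → [-269.4, 1164.4]
Outside: 1429 → excluded.
Retained (n=13): Σ = 4836, mean = 4836/13 = 372.000

372 ms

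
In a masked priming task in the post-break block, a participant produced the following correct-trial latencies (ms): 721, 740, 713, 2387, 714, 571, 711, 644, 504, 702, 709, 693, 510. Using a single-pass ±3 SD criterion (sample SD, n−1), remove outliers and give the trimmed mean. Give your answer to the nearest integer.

661 ms

n = 13, ΣRT = 10319, M = 793.769
Σ(x−M)² = 2828618.31; s = √(2828618.31/12) = 485.508
Cutoffs: 793.769 ± 3·485.508 → [-662.8, 2250.3]
Outside: 2387 → excluded.
Retained (n=12): Σ = 7932, mean = 7932/12 = 661.000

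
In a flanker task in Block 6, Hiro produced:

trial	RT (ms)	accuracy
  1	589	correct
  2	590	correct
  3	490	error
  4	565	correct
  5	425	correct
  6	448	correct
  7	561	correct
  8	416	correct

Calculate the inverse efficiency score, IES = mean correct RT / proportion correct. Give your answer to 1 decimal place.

586.8 ms

Correct trials (n=7): 589, 590, 565, 425, 448, 561, 416
Mean correct RT = 3594/7 = 513.4286 ms
Proportion correct = 7/8
IES = 513.4286 / (7/8) = 586.776 ms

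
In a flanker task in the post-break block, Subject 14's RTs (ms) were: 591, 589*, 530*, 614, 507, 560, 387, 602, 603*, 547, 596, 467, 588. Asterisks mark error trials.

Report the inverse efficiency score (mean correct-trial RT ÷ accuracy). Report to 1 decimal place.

709.7 ms

Correct trials (n=10): 591, 614, 507, 560, 387, 602, 547, 596, 467, 588
Mean correct RT = 5459/10 = 545.9000 ms
Proportion correct = 10/13
IES = 545.9000 / (10/13) = 709.670 ms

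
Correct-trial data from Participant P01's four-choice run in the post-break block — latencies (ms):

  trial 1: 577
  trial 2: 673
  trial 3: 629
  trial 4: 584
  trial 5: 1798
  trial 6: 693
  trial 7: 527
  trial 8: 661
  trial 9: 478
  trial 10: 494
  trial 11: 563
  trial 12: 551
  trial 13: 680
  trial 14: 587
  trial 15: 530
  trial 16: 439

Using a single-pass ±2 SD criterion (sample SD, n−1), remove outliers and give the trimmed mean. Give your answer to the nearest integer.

578 ms

n = 16, ΣRT = 10464, M = 654.000
Σ(x−M)² = 1480482.00; s = √(1480482.00/15) = 314.164
Cutoffs: 654.000 ± 2·314.164 → [25.7, 1282.3]
Outside: 1798 → excluded.
Retained (n=15): Σ = 8666, mean = 8666/15 = 577.733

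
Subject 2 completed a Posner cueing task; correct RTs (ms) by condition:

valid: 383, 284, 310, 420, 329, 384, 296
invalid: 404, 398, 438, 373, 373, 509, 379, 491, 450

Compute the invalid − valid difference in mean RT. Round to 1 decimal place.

80.2 ms

M(valid) = 2406/7 = 343.714
M(invalid) = 3815/9 = 423.889
Difference = 423.889 − 343.714 = 80.175 ms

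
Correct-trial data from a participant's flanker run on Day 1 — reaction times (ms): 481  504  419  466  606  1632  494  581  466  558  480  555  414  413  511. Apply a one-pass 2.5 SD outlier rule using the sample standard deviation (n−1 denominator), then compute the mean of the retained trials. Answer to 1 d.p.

n = 15, ΣRT = 8580, M = 572.000
Σ(x−M)² = 1252622.00; s = √(1252622.00/14) = 299.120
Cutoffs: 572.000 ± 2.5·299.120 → [-175.8, 1319.8]
Outside: 1632 → excluded.
Retained (n=14): Σ = 6948, mean = 6948/14 = 496.286

496.3 ms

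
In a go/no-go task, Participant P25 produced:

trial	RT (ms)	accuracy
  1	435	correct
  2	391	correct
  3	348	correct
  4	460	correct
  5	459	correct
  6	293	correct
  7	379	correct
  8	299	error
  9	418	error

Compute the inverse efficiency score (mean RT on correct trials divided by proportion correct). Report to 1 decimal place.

507.9 ms

Correct trials (n=7): 435, 391, 348, 460, 459, 293, 379
Mean correct RT = 2765/7 = 395.0000 ms
Proportion correct = 7/9
IES = 395.0000 / (7/9) = 507.857 ms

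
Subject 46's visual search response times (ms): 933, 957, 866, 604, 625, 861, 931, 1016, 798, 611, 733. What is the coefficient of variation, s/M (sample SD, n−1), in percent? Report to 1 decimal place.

18.3%

n = 11, Σ = 8935, M = 812.2727
Σ(x−M)² = 221830.182; s = √(221830.182/10) = 148.9396
CV = 148.9396 / 812.2727 = 0.18336 = 18.336%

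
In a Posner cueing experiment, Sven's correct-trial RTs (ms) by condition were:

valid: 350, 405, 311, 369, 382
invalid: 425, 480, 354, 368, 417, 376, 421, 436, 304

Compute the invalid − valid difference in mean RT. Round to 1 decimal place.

34.5 ms

M(valid) = 1817/5 = 363.400
M(invalid) = 3581/9 = 397.889
Difference = 397.889 − 363.400 = 34.489 ms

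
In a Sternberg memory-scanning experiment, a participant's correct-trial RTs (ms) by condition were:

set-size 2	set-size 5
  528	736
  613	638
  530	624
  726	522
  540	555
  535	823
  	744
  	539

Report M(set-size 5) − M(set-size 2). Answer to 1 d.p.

M(set-size 2) = 3472/6 = 578.667
M(set-size 5) = 5181/8 = 647.625
Difference = 647.625 − 578.667 = 68.958 ms

69.0 ms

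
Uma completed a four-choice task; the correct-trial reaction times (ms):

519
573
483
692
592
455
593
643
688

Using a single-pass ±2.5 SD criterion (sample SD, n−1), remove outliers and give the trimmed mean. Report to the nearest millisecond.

582 ms

n = 9, ΣRT = 5238, M = 582.000
Σ(x−M)² = 57258.00; s = √(57258.00/8) = 84.601
Cutoffs: 582.000 ± 2.5·84.601 → [370.5, 793.5]
No RTs fall outside the cutoffs; all 9 retained. Mean = 5238/9 = 582.000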